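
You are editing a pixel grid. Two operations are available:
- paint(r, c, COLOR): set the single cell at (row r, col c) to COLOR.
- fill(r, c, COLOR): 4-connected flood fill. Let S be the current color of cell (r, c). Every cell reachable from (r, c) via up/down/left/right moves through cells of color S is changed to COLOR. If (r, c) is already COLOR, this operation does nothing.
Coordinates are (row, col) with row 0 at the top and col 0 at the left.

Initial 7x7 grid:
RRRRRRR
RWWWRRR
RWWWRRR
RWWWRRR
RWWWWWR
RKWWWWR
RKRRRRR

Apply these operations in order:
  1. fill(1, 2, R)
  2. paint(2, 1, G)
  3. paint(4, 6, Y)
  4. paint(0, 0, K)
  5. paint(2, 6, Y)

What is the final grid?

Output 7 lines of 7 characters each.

After op 1 fill(1,2,R) [18 cells changed]:
RRRRRRR
RRRRRRR
RRRRRRR
RRRRRRR
RRRRRRR
RKRRRRR
RKRRRRR
After op 2 paint(2,1,G):
RRRRRRR
RRRRRRR
RGRRRRR
RRRRRRR
RRRRRRR
RKRRRRR
RKRRRRR
After op 3 paint(4,6,Y):
RRRRRRR
RRRRRRR
RGRRRRR
RRRRRRR
RRRRRRY
RKRRRRR
RKRRRRR
After op 4 paint(0,0,K):
KRRRRRR
RRRRRRR
RGRRRRR
RRRRRRR
RRRRRRY
RKRRRRR
RKRRRRR
After op 5 paint(2,6,Y):
KRRRRRR
RRRRRRR
RGRRRRY
RRRRRRR
RRRRRRY
RKRRRRR
RKRRRRR

Answer: KRRRRRR
RRRRRRR
RGRRRRY
RRRRRRR
RRRRRRY
RKRRRRR
RKRRRRR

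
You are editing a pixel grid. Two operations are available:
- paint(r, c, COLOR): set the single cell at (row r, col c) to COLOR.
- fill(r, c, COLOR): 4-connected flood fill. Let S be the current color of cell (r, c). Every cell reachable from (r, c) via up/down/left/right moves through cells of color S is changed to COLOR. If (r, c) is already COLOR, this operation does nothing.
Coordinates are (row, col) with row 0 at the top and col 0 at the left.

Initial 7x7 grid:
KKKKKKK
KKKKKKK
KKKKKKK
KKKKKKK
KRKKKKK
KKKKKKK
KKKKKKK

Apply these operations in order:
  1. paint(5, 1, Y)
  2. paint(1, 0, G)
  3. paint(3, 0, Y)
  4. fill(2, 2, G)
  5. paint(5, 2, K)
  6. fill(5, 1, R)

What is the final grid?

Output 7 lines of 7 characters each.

Answer: GGGGGGG
GGGGGGG
GGGGGGG
YGGGGGG
GRGGGGG
GRKGGGG
GGGGGGG

Derivation:
After op 1 paint(5,1,Y):
KKKKKKK
KKKKKKK
KKKKKKK
KKKKKKK
KRKKKKK
KYKKKKK
KKKKKKK
After op 2 paint(1,0,G):
KKKKKKK
GKKKKKK
KKKKKKK
KKKKKKK
KRKKKKK
KYKKKKK
KKKKKKK
After op 3 paint(3,0,Y):
KKKKKKK
GKKKKKK
KKKKKKK
YKKKKKK
KRKKKKK
KYKKKKK
KKKKKKK
After op 4 fill(2,2,G) [45 cells changed]:
GGGGGGG
GGGGGGG
GGGGGGG
YGGGGGG
GRGGGGG
GYGGGGG
GGGGGGG
After op 5 paint(5,2,K):
GGGGGGG
GGGGGGG
GGGGGGG
YGGGGGG
GRGGGGG
GYKGGGG
GGGGGGG
After op 6 fill(5,1,R) [1 cells changed]:
GGGGGGG
GGGGGGG
GGGGGGG
YGGGGGG
GRGGGGG
GRKGGGG
GGGGGGG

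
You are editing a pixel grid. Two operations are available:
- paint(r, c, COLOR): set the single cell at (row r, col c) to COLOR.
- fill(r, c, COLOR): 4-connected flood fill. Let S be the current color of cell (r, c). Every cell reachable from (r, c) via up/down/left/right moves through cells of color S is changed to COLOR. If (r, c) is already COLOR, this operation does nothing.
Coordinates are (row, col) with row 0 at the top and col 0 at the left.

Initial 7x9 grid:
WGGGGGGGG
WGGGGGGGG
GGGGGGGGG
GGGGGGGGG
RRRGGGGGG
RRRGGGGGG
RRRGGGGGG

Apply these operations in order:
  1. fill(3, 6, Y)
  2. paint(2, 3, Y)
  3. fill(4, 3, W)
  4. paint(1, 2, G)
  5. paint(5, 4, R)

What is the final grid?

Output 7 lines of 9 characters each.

After op 1 fill(3,6,Y) [52 cells changed]:
WYYYYYYYY
WYYYYYYYY
YYYYYYYYY
YYYYYYYYY
RRRYYYYYY
RRRYYYYYY
RRRYYYYYY
After op 2 paint(2,3,Y):
WYYYYYYYY
WYYYYYYYY
YYYYYYYYY
YYYYYYYYY
RRRYYYYYY
RRRYYYYYY
RRRYYYYYY
After op 3 fill(4,3,W) [52 cells changed]:
WWWWWWWWW
WWWWWWWWW
WWWWWWWWW
WWWWWWWWW
RRRWWWWWW
RRRWWWWWW
RRRWWWWWW
After op 4 paint(1,2,G):
WWWWWWWWW
WWGWWWWWW
WWWWWWWWW
WWWWWWWWW
RRRWWWWWW
RRRWWWWWW
RRRWWWWWW
After op 5 paint(5,4,R):
WWWWWWWWW
WWGWWWWWW
WWWWWWWWW
WWWWWWWWW
RRRWWWWWW
RRRWRWWWW
RRRWWWWWW

Answer: WWWWWWWWW
WWGWWWWWW
WWWWWWWWW
WWWWWWWWW
RRRWWWWWW
RRRWRWWWW
RRRWWWWWW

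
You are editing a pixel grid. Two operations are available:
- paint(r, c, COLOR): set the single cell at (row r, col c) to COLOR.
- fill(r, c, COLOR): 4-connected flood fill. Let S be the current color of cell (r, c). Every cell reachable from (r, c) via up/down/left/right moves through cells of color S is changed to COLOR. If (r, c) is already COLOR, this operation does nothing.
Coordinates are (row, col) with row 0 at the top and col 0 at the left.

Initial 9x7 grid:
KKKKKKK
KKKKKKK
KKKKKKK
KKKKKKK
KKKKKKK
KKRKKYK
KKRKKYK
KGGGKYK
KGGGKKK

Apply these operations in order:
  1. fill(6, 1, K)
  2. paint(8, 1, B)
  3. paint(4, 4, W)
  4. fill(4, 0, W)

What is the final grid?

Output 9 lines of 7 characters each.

Answer: WWWWWWW
WWWWWWW
WWWWWWW
WWWWWWW
WWWWWWW
WWRWWYW
WWRWWYW
WGGGWYW
WBGGWWW

Derivation:
After op 1 fill(6,1,K) [0 cells changed]:
KKKKKKK
KKKKKKK
KKKKKKK
KKKKKKK
KKKKKKK
KKRKKYK
KKRKKYK
KGGGKYK
KGGGKKK
After op 2 paint(8,1,B):
KKKKKKK
KKKKKKK
KKKKKKK
KKKKKKK
KKKKKKK
KKRKKYK
KKRKKYK
KGGGKYK
KBGGKKK
After op 3 paint(4,4,W):
KKKKKKK
KKKKKKK
KKKKKKK
KKKKKKK
KKKKWKK
KKRKKYK
KKRKKYK
KGGGKYK
KBGGKKK
After op 4 fill(4,0,W) [51 cells changed]:
WWWWWWW
WWWWWWW
WWWWWWW
WWWWWWW
WWWWWWW
WWRWWYW
WWRWWYW
WGGGWYW
WBGGWWW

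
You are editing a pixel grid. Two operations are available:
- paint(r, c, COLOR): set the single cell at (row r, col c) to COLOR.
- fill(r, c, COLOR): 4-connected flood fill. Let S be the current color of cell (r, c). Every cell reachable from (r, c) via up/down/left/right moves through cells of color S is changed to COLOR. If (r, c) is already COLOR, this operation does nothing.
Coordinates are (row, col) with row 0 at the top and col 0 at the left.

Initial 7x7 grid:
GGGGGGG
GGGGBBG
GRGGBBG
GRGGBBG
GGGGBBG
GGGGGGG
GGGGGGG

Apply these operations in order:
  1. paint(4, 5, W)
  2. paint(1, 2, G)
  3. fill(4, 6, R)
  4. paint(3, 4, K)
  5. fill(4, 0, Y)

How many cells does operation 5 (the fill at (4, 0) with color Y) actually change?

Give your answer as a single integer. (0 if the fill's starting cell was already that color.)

Answer: 41

Derivation:
After op 1 paint(4,5,W):
GGGGGGG
GGGGBBG
GRGGBBG
GRGGBBG
GGGGBWG
GGGGGGG
GGGGGGG
After op 2 paint(1,2,G):
GGGGGGG
GGGGBBG
GRGGBBG
GRGGBBG
GGGGBWG
GGGGGGG
GGGGGGG
After op 3 fill(4,6,R) [39 cells changed]:
RRRRRRR
RRRRBBR
RRRRBBR
RRRRBBR
RRRRBWR
RRRRRRR
RRRRRRR
After op 4 paint(3,4,K):
RRRRRRR
RRRRBBR
RRRRBBR
RRRRKBR
RRRRBWR
RRRRRRR
RRRRRRR
After op 5 fill(4,0,Y) [41 cells changed]:
YYYYYYY
YYYYBBY
YYYYBBY
YYYYKBY
YYYYBWY
YYYYYYY
YYYYYYY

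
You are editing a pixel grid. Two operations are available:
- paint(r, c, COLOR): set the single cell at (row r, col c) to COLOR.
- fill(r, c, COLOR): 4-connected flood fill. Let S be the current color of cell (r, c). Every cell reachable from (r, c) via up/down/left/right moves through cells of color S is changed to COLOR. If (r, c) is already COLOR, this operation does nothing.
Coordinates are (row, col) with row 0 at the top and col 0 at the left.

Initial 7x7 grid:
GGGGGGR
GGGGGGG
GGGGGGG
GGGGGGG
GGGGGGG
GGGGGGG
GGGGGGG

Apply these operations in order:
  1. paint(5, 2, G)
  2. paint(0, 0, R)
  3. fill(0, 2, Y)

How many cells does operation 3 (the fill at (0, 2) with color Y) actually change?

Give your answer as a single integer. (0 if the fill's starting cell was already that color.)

Answer: 47

Derivation:
After op 1 paint(5,2,G):
GGGGGGR
GGGGGGG
GGGGGGG
GGGGGGG
GGGGGGG
GGGGGGG
GGGGGGG
After op 2 paint(0,0,R):
RGGGGGR
GGGGGGG
GGGGGGG
GGGGGGG
GGGGGGG
GGGGGGG
GGGGGGG
After op 3 fill(0,2,Y) [47 cells changed]:
RYYYYYR
YYYYYYY
YYYYYYY
YYYYYYY
YYYYYYY
YYYYYYY
YYYYYYY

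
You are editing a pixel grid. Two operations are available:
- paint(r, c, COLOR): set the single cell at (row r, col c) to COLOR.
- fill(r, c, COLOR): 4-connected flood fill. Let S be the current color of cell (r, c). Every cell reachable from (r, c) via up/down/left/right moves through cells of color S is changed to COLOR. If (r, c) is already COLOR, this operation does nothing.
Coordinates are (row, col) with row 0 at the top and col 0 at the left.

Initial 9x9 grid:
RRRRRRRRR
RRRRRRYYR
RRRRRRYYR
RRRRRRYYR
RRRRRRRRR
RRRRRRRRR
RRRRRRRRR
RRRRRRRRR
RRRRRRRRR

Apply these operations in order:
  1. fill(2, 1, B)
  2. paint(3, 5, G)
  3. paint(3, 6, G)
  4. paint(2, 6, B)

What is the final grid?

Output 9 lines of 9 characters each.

Answer: BBBBBBBBB
BBBBBBYYB
BBBBBBBYB
BBBBBGGYB
BBBBBBBBB
BBBBBBBBB
BBBBBBBBB
BBBBBBBBB
BBBBBBBBB

Derivation:
After op 1 fill(2,1,B) [75 cells changed]:
BBBBBBBBB
BBBBBBYYB
BBBBBBYYB
BBBBBBYYB
BBBBBBBBB
BBBBBBBBB
BBBBBBBBB
BBBBBBBBB
BBBBBBBBB
After op 2 paint(3,5,G):
BBBBBBBBB
BBBBBBYYB
BBBBBBYYB
BBBBBGYYB
BBBBBBBBB
BBBBBBBBB
BBBBBBBBB
BBBBBBBBB
BBBBBBBBB
After op 3 paint(3,6,G):
BBBBBBBBB
BBBBBBYYB
BBBBBBYYB
BBBBBGGYB
BBBBBBBBB
BBBBBBBBB
BBBBBBBBB
BBBBBBBBB
BBBBBBBBB
After op 4 paint(2,6,B):
BBBBBBBBB
BBBBBBYYB
BBBBBBBYB
BBBBBGGYB
BBBBBBBBB
BBBBBBBBB
BBBBBBBBB
BBBBBBBBB
BBBBBBBBB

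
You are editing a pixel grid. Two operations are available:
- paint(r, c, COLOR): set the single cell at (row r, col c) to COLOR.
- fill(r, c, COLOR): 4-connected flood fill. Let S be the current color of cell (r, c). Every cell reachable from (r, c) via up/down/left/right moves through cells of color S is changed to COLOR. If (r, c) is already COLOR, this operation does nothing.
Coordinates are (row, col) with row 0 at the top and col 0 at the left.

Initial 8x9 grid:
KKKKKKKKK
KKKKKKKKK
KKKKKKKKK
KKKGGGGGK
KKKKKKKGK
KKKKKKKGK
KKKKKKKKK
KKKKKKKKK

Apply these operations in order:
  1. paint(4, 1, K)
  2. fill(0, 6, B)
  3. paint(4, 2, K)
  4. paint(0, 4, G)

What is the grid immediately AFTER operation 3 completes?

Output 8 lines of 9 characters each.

Answer: BBBBBBBBB
BBBBBBBBB
BBBBBBBBB
BBBGGGGGB
BBKBBBBGB
BBBBBBBGB
BBBBBBBBB
BBBBBBBBB

Derivation:
After op 1 paint(4,1,K):
KKKKKKKKK
KKKKKKKKK
KKKKKKKKK
KKKGGGGGK
KKKKKKKGK
KKKKKKKGK
KKKKKKKKK
KKKKKKKKK
After op 2 fill(0,6,B) [65 cells changed]:
BBBBBBBBB
BBBBBBBBB
BBBBBBBBB
BBBGGGGGB
BBBBBBBGB
BBBBBBBGB
BBBBBBBBB
BBBBBBBBB
After op 3 paint(4,2,K):
BBBBBBBBB
BBBBBBBBB
BBBBBBBBB
BBBGGGGGB
BBKBBBBGB
BBBBBBBGB
BBBBBBBBB
BBBBBBBBB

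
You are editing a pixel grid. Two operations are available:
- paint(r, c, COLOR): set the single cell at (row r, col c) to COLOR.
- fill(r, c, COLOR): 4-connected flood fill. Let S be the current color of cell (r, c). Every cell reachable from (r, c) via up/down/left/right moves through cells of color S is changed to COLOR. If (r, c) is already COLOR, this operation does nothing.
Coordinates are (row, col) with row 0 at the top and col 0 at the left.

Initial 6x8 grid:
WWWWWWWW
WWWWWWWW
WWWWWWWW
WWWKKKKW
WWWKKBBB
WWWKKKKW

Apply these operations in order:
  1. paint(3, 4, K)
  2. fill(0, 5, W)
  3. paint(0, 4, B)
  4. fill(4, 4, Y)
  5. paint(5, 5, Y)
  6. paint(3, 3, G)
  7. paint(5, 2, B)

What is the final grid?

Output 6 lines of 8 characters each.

After op 1 paint(3,4,K):
WWWWWWWW
WWWWWWWW
WWWWWWWW
WWWKKKKW
WWWKKBBB
WWWKKKKW
After op 2 fill(0,5,W) [0 cells changed]:
WWWWWWWW
WWWWWWWW
WWWWWWWW
WWWKKKKW
WWWKKBBB
WWWKKKKW
After op 3 paint(0,4,B):
WWWWBWWW
WWWWWWWW
WWWWWWWW
WWWKKKKW
WWWKKBBB
WWWKKKKW
After op 4 fill(4,4,Y) [10 cells changed]:
WWWWBWWW
WWWWWWWW
WWWWWWWW
WWWYYYYW
WWWYYBBB
WWWYYYYW
After op 5 paint(5,5,Y):
WWWWBWWW
WWWWWWWW
WWWWWWWW
WWWYYYYW
WWWYYBBB
WWWYYYYW
After op 6 paint(3,3,G):
WWWWBWWW
WWWWWWWW
WWWWWWWW
WWWGYYYW
WWWYYBBB
WWWYYYYW
After op 7 paint(5,2,B):
WWWWBWWW
WWWWWWWW
WWWWWWWW
WWWGYYYW
WWWYYBBB
WWBYYYYW

Answer: WWWWBWWW
WWWWWWWW
WWWWWWWW
WWWGYYYW
WWWYYBBB
WWBYYYYW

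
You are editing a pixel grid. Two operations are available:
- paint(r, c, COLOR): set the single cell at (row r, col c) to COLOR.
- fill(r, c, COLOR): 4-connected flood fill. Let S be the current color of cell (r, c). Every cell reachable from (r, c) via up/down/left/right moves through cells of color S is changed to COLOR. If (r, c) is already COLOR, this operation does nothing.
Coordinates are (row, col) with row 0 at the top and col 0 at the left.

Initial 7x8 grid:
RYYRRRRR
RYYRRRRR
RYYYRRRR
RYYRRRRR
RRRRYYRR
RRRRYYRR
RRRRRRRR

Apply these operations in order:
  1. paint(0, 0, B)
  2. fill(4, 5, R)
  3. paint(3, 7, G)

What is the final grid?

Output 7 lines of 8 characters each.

After op 1 paint(0,0,B):
BYYRRRRR
RYYRRRRR
RYYYRRRR
RYYRRRRR
RRRRYYRR
RRRRYYRR
RRRRRRRR
After op 2 fill(4,5,R) [4 cells changed]:
BYYRRRRR
RYYRRRRR
RYYYRRRR
RYYRRRRR
RRRRRRRR
RRRRRRRR
RRRRRRRR
After op 3 paint(3,7,G):
BYYRRRRR
RYYRRRRR
RYYYRRRR
RYYRRRRG
RRRRRRRR
RRRRRRRR
RRRRRRRR

Answer: BYYRRRRR
RYYRRRRR
RYYYRRRR
RYYRRRRG
RRRRRRRR
RRRRRRRR
RRRRRRRR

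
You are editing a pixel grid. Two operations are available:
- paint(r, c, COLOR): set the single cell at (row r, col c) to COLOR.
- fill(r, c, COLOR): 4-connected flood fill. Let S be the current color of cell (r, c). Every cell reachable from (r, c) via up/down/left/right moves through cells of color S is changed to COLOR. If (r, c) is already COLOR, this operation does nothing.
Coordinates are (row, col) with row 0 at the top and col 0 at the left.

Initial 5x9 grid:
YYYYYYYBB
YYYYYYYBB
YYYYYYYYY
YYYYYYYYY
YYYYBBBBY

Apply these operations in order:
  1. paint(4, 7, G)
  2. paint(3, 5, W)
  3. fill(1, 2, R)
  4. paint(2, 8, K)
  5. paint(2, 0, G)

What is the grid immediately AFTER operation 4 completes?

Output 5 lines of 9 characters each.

After op 1 paint(4,7,G):
YYYYYYYBB
YYYYYYYBB
YYYYYYYYY
YYYYYYYYY
YYYYBBBGY
After op 2 paint(3,5,W):
YYYYYYYBB
YYYYYYYBB
YYYYYYYYY
YYYYYWYYY
YYYYBBBGY
After op 3 fill(1,2,R) [36 cells changed]:
RRRRRRRBB
RRRRRRRBB
RRRRRRRRR
RRRRRWRRR
RRRRBBBGR
After op 4 paint(2,8,K):
RRRRRRRBB
RRRRRRRBB
RRRRRRRRK
RRRRRWRRR
RRRRBBBGR

Answer: RRRRRRRBB
RRRRRRRBB
RRRRRRRRK
RRRRRWRRR
RRRRBBBGR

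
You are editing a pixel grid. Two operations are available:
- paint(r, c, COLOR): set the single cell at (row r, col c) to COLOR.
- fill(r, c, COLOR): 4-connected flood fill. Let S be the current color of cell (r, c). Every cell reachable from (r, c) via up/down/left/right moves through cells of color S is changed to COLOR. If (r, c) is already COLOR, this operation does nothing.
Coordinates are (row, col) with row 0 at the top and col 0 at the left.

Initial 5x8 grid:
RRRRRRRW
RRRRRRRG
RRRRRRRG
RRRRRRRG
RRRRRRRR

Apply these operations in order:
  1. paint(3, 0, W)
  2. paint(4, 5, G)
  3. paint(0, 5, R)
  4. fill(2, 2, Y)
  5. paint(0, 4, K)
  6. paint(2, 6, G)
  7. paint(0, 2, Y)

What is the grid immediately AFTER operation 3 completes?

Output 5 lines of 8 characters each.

Answer: RRRRRRRW
RRRRRRRG
RRRRRRRG
WRRRRRRG
RRRRRGRR

Derivation:
After op 1 paint(3,0,W):
RRRRRRRW
RRRRRRRG
RRRRRRRG
WRRRRRRG
RRRRRRRR
After op 2 paint(4,5,G):
RRRRRRRW
RRRRRRRG
RRRRRRRG
WRRRRRRG
RRRRRGRR
After op 3 paint(0,5,R):
RRRRRRRW
RRRRRRRG
RRRRRRRG
WRRRRRRG
RRRRRGRR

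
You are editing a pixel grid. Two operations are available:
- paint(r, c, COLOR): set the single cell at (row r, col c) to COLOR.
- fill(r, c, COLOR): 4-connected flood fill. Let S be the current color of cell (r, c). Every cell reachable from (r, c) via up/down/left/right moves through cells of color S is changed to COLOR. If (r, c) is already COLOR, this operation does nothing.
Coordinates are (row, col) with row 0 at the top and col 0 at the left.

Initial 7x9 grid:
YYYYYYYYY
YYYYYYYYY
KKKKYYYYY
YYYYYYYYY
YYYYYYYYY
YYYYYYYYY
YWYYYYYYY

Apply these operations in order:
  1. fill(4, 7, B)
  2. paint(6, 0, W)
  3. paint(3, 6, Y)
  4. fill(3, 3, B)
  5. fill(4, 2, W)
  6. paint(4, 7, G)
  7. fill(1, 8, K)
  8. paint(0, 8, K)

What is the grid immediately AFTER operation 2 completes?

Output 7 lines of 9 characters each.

Answer: BBBBBBBBB
BBBBBBBBB
KKKKBBBBB
BBBBBBBBB
BBBBBBBBB
BBBBBBBBB
WWBBBBBBB

Derivation:
After op 1 fill(4,7,B) [58 cells changed]:
BBBBBBBBB
BBBBBBBBB
KKKKBBBBB
BBBBBBBBB
BBBBBBBBB
BBBBBBBBB
BWBBBBBBB
After op 2 paint(6,0,W):
BBBBBBBBB
BBBBBBBBB
KKKKBBBBB
BBBBBBBBB
BBBBBBBBB
BBBBBBBBB
WWBBBBBBB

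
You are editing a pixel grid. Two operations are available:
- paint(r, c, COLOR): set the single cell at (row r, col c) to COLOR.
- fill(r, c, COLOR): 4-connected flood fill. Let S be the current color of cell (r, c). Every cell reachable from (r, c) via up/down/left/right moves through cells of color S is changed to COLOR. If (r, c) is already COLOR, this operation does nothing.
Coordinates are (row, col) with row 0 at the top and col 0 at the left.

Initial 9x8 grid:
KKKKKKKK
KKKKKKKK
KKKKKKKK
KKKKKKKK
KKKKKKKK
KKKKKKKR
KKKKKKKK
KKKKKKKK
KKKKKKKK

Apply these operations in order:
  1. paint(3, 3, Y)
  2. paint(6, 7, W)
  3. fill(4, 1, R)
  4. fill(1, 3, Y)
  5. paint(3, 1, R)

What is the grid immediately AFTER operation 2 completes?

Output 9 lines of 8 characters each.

Answer: KKKKKKKK
KKKKKKKK
KKKKKKKK
KKKYKKKK
KKKKKKKK
KKKKKKKR
KKKKKKKW
KKKKKKKK
KKKKKKKK

Derivation:
After op 1 paint(3,3,Y):
KKKKKKKK
KKKKKKKK
KKKKKKKK
KKKYKKKK
KKKKKKKK
KKKKKKKR
KKKKKKKK
KKKKKKKK
KKKKKKKK
After op 2 paint(6,7,W):
KKKKKKKK
KKKKKKKK
KKKKKKKK
KKKYKKKK
KKKKKKKK
KKKKKKKR
KKKKKKKW
KKKKKKKK
KKKKKKKK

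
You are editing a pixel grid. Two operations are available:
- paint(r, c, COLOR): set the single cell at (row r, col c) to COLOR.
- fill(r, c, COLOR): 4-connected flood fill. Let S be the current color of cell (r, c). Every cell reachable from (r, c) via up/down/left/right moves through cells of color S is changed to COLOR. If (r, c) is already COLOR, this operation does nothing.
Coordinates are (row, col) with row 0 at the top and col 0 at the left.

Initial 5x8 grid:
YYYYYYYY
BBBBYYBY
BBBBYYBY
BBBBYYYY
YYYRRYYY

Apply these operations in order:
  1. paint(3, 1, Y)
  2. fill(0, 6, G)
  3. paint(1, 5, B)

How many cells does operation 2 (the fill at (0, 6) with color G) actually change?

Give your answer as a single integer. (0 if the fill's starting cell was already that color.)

After op 1 paint(3,1,Y):
YYYYYYYY
BBBBYYBY
BBBBYYBY
BYBBYYYY
YYYRRYYY
After op 2 fill(0,6,G) [21 cells changed]:
GGGGGGGG
BBBBGGBG
BBBBGGBG
BYBBGGGG
YYYRRGGG

Answer: 21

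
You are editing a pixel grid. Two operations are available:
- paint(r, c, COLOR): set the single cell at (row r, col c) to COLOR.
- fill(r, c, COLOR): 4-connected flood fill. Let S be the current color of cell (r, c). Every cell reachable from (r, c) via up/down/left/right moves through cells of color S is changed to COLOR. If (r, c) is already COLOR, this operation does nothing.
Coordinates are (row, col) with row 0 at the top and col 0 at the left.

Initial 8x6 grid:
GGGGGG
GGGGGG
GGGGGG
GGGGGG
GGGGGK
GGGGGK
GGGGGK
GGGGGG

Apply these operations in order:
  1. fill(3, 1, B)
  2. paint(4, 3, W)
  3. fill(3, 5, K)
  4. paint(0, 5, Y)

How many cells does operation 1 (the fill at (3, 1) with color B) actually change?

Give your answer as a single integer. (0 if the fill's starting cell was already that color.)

After op 1 fill(3,1,B) [45 cells changed]:
BBBBBB
BBBBBB
BBBBBB
BBBBBB
BBBBBK
BBBBBK
BBBBBK
BBBBBB

Answer: 45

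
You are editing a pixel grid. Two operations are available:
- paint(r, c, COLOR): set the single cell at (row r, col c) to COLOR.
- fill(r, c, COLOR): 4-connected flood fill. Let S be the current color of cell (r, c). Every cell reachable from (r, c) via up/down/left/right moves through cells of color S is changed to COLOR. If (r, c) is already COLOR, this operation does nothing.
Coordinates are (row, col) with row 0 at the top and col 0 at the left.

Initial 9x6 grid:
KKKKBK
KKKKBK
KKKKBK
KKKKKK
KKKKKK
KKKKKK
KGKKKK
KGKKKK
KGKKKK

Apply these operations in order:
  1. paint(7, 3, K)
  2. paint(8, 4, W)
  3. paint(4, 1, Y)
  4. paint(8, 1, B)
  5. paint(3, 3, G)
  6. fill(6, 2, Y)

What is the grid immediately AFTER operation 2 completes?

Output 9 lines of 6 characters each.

After op 1 paint(7,3,K):
KKKKBK
KKKKBK
KKKKBK
KKKKKK
KKKKKK
KKKKKK
KGKKKK
KGKKKK
KGKKKK
After op 2 paint(8,4,W):
KKKKBK
KKKKBK
KKKKBK
KKKKKK
KKKKKK
KKKKKK
KGKKKK
KGKKKK
KGKKWK

Answer: KKKKBK
KKKKBK
KKKKBK
KKKKKK
KKKKKK
KKKKKK
KGKKKK
KGKKKK
KGKKWK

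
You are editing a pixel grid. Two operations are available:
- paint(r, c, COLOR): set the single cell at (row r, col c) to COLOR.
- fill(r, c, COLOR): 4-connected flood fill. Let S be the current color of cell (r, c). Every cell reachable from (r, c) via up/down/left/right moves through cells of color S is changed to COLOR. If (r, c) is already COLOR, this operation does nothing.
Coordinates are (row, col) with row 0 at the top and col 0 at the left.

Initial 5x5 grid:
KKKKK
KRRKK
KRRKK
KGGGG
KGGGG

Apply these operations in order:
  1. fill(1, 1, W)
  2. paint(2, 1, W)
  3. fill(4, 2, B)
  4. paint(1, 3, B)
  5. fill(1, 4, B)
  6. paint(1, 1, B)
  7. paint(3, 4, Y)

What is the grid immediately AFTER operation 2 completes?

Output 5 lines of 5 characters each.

Answer: KKKKK
KWWKK
KWWKK
KGGGG
KGGGG

Derivation:
After op 1 fill(1,1,W) [4 cells changed]:
KKKKK
KWWKK
KWWKK
KGGGG
KGGGG
After op 2 paint(2,1,W):
KKKKK
KWWKK
KWWKK
KGGGG
KGGGG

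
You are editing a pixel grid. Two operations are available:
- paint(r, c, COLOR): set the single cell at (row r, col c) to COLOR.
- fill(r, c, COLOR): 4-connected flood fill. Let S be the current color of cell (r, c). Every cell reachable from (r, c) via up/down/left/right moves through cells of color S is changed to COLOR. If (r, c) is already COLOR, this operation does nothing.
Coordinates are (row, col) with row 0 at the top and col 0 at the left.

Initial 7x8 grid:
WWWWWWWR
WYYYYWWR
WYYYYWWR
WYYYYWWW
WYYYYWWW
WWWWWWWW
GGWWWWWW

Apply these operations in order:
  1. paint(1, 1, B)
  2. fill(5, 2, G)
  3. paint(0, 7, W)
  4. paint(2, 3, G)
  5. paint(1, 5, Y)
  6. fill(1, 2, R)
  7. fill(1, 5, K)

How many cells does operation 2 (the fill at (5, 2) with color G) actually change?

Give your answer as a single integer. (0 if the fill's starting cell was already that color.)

Answer: 35

Derivation:
After op 1 paint(1,1,B):
WWWWWWWR
WBYYYWWR
WYYYYWWR
WYYYYWWW
WYYYYWWW
WWWWWWWW
GGWWWWWW
After op 2 fill(5,2,G) [35 cells changed]:
GGGGGGGR
GBYYYGGR
GYYYYGGR
GYYYYGGG
GYYYYGGG
GGGGGGGG
GGGGGGGG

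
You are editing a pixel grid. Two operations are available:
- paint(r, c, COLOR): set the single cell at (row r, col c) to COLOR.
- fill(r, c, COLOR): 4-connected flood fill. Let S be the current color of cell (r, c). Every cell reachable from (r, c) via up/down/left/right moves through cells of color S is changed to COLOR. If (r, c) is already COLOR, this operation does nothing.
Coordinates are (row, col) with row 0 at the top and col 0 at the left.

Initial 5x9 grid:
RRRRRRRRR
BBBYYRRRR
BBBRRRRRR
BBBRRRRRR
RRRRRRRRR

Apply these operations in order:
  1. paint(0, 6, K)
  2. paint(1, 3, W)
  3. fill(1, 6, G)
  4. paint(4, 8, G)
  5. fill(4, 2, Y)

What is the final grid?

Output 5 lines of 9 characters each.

After op 1 paint(0,6,K):
RRRRRRKRR
BBBYYRRRR
BBBRRRRRR
BBBRRRRRR
RRRRRRRRR
After op 2 paint(1,3,W):
RRRRRRKRR
BBBWYRRRR
BBBRRRRRR
BBBRRRRRR
RRRRRRRRR
After op 3 fill(1,6,G) [33 cells changed]:
GGGGGGKGG
BBBWYGGGG
BBBGGGGGG
BBBGGGGGG
GGGGGGGGG
After op 4 paint(4,8,G):
GGGGGGKGG
BBBWYGGGG
BBBGGGGGG
BBBGGGGGG
GGGGGGGGG
After op 5 fill(4,2,Y) [33 cells changed]:
YYYYYYKYY
BBBWYYYYY
BBBYYYYYY
BBBYYYYYY
YYYYYYYYY

Answer: YYYYYYKYY
BBBWYYYYY
BBBYYYYYY
BBBYYYYYY
YYYYYYYYY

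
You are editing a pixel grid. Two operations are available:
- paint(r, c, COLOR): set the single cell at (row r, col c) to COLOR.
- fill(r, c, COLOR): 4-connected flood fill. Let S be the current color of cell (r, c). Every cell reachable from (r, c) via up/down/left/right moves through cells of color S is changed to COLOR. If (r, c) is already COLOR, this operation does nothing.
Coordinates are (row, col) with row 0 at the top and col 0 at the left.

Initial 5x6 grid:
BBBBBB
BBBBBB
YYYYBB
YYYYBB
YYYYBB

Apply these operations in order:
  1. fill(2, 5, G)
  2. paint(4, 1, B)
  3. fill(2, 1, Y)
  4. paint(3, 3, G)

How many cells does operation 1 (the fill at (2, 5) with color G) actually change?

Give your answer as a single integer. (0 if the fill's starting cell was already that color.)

Answer: 18

Derivation:
After op 1 fill(2,5,G) [18 cells changed]:
GGGGGG
GGGGGG
YYYYGG
YYYYGG
YYYYGG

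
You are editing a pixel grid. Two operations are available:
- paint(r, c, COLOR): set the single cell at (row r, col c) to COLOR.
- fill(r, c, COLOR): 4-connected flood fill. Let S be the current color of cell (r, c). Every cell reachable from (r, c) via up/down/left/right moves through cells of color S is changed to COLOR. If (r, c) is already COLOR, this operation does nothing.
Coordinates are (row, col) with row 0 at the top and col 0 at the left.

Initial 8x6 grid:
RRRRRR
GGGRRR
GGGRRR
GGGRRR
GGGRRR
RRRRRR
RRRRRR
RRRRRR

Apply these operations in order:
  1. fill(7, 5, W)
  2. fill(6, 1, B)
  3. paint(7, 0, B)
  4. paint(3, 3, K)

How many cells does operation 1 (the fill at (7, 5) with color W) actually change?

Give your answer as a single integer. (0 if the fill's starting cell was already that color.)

After op 1 fill(7,5,W) [36 cells changed]:
WWWWWW
GGGWWW
GGGWWW
GGGWWW
GGGWWW
WWWWWW
WWWWWW
WWWWWW

Answer: 36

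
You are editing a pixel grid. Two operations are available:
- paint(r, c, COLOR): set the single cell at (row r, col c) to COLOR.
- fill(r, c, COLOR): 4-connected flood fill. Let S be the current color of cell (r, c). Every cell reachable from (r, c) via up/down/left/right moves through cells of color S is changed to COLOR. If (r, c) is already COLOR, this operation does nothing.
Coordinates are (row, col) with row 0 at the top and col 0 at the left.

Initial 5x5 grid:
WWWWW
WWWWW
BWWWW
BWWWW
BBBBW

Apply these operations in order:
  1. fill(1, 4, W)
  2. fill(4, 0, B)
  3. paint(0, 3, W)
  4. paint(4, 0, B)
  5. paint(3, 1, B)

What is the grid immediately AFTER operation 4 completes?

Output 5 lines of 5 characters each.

Answer: WWWWW
WWWWW
BWWWW
BWWWW
BBBBW

Derivation:
After op 1 fill(1,4,W) [0 cells changed]:
WWWWW
WWWWW
BWWWW
BWWWW
BBBBW
After op 2 fill(4,0,B) [0 cells changed]:
WWWWW
WWWWW
BWWWW
BWWWW
BBBBW
After op 3 paint(0,3,W):
WWWWW
WWWWW
BWWWW
BWWWW
BBBBW
After op 4 paint(4,0,B):
WWWWW
WWWWW
BWWWW
BWWWW
BBBBW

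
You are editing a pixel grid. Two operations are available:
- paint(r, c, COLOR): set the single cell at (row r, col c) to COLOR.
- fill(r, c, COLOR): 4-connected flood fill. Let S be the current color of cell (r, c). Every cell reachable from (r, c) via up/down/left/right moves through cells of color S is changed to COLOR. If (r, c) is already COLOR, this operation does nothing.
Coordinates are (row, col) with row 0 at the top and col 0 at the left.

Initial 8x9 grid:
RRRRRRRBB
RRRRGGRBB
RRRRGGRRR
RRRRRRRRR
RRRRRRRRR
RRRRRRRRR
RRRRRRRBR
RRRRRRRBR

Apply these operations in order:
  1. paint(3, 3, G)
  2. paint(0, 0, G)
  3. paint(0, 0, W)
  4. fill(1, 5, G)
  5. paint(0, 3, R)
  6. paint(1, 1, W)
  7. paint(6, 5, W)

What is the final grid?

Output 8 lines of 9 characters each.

Answer: WRRRRRRBB
RWRRGGRBB
RRRRGGRRR
RRRGRRRRR
RRRRRRRRR
RRRRRRRRR
RRRRRWRBR
RRRRRRRBR

Derivation:
After op 1 paint(3,3,G):
RRRRRRRBB
RRRRGGRBB
RRRRGGRRR
RRRGRRRRR
RRRRRRRRR
RRRRRRRRR
RRRRRRRBR
RRRRRRRBR
After op 2 paint(0,0,G):
GRRRRRRBB
RRRRGGRBB
RRRRGGRRR
RRRGRRRRR
RRRRRRRRR
RRRRRRRRR
RRRRRRRBR
RRRRRRRBR
After op 3 paint(0,0,W):
WRRRRRRBB
RRRRGGRBB
RRRRGGRRR
RRRGRRRRR
RRRRRRRRR
RRRRRRRRR
RRRRRRRBR
RRRRRRRBR
After op 4 fill(1,5,G) [0 cells changed]:
WRRRRRRBB
RRRRGGRBB
RRRRGGRRR
RRRGRRRRR
RRRRRRRRR
RRRRRRRRR
RRRRRRRBR
RRRRRRRBR
After op 5 paint(0,3,R):
WRRRRRRBB
RRRRGGRBB
RRRRGGRRR
RRRGRRRRR
RRRRRRRRR
RRRRRRRRR
RRRRRRRBR
RRRRRRRBR
After op 6 paint(1,1,W):
WRRRRRRBB
RWRRGGRBB
RRRRGGRRR
RRRGRRRRR
RRRRRRRRR
RRRRRRRRR
RRRRRRRBR
RRRRRRRBR
After op 7 paint(6,5,W):
WRRRRRRBB
RWRRGGRBB
RRRRGGRRR
RRRGRRRRR
RRRRRRRRR
RRRRRRRRR
RRRRRWRBR
RRRRRRRBR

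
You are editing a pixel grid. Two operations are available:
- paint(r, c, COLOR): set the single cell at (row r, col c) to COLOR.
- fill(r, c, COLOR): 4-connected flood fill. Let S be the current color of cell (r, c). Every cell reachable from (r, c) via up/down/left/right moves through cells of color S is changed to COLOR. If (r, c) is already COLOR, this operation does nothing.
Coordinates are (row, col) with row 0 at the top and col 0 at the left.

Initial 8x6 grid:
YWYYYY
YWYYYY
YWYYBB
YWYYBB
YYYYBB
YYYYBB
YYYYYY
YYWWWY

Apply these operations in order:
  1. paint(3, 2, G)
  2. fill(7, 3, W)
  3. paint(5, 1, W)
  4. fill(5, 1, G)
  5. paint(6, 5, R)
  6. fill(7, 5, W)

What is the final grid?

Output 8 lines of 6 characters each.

After op 1 paint(3,2,G):
YWYYYY
YWYYYY
YWYYBB
YWGYBB
YYYYBB
YYYYBB
YYYYYY
YYWWWY
After op 2 fill(7,3,W) [0 cells changed]:
YWYYYY
YWYYYY
YWYYBB
YWGYBB
YYYYBB
YYYYBB
YYYYYY
YYWWWY
After op 3 paint(5,1,W):
YWYYYY
YWYYYY
YWYYBB
YWGYBB
YYYYBB
YWYYBB
YYYYYY
YYWWWY
After op 4 fill(5,1,G) [1 cells changed]:
YWYYYY
YWYYYY
YWYYBB
YWGYBB
YYYYBB
YGYYBB
YYYYYY
YYWWWY
After op 5 paint(6,5,R):
YWYYYY
YWYYYY
YWYYBB
YWGYBB
YYYYBB
YGYYBB
YYYYYR
YYWWWY
After op 6 fill(7,5,W) [1 cells changed]:
YWYYYY
YWYYYY
YWYYBB
YWGYBB
YYYYBB
YGYYBB
YYYYYR
YYWWWW

Answer: YWYYYY
YWYYYY
YWYYBB
YWGYBB
YYYYBB
YGYYBB
YYYYYR
YYWWWW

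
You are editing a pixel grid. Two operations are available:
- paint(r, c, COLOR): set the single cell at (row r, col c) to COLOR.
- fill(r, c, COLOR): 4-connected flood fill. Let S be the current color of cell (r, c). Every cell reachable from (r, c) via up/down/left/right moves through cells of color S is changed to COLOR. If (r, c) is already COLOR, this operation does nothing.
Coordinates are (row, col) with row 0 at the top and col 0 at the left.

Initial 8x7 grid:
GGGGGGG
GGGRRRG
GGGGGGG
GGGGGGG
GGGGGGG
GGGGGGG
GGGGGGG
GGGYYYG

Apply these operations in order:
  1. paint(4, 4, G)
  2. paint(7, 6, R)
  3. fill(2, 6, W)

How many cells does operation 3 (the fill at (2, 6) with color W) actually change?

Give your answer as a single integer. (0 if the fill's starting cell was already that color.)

Answer: 49

Derivation:
After op 1 paint(4,4,G):
GGGGGGG
GGGRRRG
GGGGGGG
GGGGGGG
GGGGGGG
GGGGGGG
GGGGGGG
GGGYYYG
After op 2 paint(7,6,R):
GGGGGGG
GGGRRRG
GGGGGGG
GGGGGGG
GGGGGGG
GGGGGGG
GGGGGGG
GGGYYYR
After op 3 fill(2,6,W) [49 cells changed]:
WWWWWWW
WWWRRRW
WWWWWWW
WWWWWWW
WWWWWWW
WWWWWWW
WWWWWWW
WWWYYYR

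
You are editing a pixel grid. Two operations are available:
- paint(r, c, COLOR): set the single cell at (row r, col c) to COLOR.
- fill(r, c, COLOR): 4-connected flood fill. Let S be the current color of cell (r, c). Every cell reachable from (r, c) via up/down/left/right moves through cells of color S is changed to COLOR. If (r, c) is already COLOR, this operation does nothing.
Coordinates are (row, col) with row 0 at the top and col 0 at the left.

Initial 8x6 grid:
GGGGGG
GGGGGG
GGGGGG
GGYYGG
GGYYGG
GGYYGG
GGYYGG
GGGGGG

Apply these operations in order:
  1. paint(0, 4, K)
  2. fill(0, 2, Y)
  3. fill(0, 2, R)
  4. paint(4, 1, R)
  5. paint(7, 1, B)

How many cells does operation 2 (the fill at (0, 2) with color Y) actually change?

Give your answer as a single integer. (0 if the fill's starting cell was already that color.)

After op 1 paint(0,4,K):
GGGGKG
GGGGGG
GGGGGG
GGYYGG
GGYYGG
GGYYGG
GGYYGG
GGGGGG
After op 2 fill(0,2,Y) [39 cells changed]:
YYYYKY
YYYYYY
YYYYYY
YYYYYY
YYYYYY
YYYYYY
YYYYYY
YYYYYY

Answer: 39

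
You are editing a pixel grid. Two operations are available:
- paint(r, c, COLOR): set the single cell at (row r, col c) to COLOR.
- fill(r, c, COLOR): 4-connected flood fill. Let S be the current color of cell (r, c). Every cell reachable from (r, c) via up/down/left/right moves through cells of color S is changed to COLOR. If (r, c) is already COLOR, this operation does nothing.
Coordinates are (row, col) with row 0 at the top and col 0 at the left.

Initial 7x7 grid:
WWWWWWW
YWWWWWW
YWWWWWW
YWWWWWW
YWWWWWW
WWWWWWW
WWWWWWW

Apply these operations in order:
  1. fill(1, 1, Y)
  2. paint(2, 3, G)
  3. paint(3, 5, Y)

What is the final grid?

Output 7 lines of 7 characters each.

After op 1 fill(1,1,Y) [45 cells changed]:
YYYYYYY
YYYYYYY
YYYYYYY
YYYYYYY
YYYYYYY
YYYYYYY
YYYYYYY
After op 2 paint(2,3,G):
YYYYYYY
YYYYYYY
YYYGYYY
YYYYYYY
YYYYYYY
YYYYYYY
YYYYYYY
After op 3 paint(3,5,Y):
YYYYYYY
YYYYYYY
YYYGYYY
YYYYYYY
YYYYYYY
YYYYYYY
YYYYYYY

Answer: YYYYYYY
YYYYYYY
YYYGYYY
YYYYYYY
YYYYYYY
YYYYYYY
YYYYYYY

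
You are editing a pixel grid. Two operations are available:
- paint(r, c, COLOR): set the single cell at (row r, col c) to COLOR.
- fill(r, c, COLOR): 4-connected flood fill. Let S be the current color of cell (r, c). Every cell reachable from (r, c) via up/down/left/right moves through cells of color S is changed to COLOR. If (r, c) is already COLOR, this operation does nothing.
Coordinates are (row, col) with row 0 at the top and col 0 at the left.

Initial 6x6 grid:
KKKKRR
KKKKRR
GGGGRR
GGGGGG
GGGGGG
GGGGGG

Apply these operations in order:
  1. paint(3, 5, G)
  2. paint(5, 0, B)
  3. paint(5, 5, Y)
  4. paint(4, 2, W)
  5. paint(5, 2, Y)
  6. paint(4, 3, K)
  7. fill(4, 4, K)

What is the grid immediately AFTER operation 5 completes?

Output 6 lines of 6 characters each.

Answer: KKKKRR
KKKKRR
GGGGRR
GGGGGG
GGWGGG
BGYGGY

Derivation:
After op 1 paint(3,5,G):
KKKKRR
KKKKRR
GGGGRR
GGGGGG
GGGGGG
GGGGGG
After op 2 paint(5,0,B):
KKKKRR
KKKKRR
GGGGRR
GGGGGG
GGGGGG
BGGGGG
After op 3 paint(5,5,Y):
KKKKRR
KKKKRR
GGGGRR
GGGGGG
GGGGGG
BGGGGY
After op 4 paint(4,2,W):
KKKKRR
KKKKRR
GGGGRR
GGGGGG
GGWGGG
BGGGGY
After op 5 paint(5,2,Y):
KKKKRR
KKKKRR
GGGGRR
GGGGGG
GGWGGG
BGYGGY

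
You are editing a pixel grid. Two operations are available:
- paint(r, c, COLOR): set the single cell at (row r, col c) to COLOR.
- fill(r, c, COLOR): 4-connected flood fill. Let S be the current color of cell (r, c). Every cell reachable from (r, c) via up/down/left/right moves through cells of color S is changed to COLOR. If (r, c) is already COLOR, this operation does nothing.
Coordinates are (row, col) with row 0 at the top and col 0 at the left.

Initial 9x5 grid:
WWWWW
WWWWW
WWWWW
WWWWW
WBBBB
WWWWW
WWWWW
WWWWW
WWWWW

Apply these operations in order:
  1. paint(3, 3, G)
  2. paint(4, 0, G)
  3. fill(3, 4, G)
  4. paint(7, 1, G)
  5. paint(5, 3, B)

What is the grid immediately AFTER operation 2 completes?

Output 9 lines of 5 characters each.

After op 1 paint(3,3,G):
WWWWW
WWWWW
WWWWW
WWWGW
WBBBB
WWWWW
WWWWW
WWWWW
WWWWW
After op 2 paint(4,0,G):
WWWWW
WWWWW
WWWWW
WWWGW
GBBBB
WWWWW
WWWWW
WWWWW
WWWWW

Answer: WWWWW
WWWWW
WWWWW
WWWGW
GBBBB
WWWWW
WWWWW
WWWWW
WWWWW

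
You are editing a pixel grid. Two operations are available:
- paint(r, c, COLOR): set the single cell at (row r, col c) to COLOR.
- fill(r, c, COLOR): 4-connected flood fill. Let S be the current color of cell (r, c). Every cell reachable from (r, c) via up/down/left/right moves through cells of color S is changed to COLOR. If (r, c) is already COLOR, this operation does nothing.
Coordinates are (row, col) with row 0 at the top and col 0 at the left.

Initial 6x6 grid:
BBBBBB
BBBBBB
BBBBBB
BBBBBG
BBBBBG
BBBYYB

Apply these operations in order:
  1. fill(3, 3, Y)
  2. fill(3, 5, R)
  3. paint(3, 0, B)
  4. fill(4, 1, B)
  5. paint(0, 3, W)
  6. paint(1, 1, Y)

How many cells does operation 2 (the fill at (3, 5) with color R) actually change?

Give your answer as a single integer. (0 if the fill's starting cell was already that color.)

Answer: 2

Derivation:
After op 1 fill(3,3,Y) [31 cells changed]:
YYYYYY
YYYYYY
YYYYYY
YYYYYG
YYYYYG
YYYYYB
After op 2 fill(3,5,R) [2 cells changed]:
YYYYYY
YYYYYY
YYYYYY
YYYYYR
YYYYYR
YYYYYB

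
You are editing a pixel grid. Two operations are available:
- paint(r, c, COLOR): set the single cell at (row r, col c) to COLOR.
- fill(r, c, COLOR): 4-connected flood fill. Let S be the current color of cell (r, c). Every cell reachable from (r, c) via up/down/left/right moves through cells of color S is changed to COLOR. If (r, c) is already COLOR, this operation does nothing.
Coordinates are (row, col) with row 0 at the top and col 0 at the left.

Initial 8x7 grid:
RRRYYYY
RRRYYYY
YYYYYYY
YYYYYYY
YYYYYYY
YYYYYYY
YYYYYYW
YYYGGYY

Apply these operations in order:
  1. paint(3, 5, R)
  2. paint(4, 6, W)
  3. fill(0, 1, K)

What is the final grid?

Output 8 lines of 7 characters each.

Answer: KKKYYYY
KKKYYYY
YYYYYYY
YYYYYRY
YYYYYYW
YYYYYYY
YYYYYYW
YYYGGYY

Derivation:
After op 1 paint(3,5,R):
RRRYYYY
RRRYYYY
YYYYYYY
YYYYYRY
YYYYYYY
YYYYYYY
YYYYYYW
YYYGGYY
After op 2 paint(4,6,W):
RRRYYYY
RRRYYYY
YYYYYYY
YYYYYRY
YYYYYYW
YYYYYYY
YYYYYYW
YYYGGYY
After op 3 fill(0,1,K) [6 cells changed]:
KKKYYYY
KKKYYYY
YYYYYYY
YYYYYRY
YYYYYYW
YYYYYYY
YYYYYYW
YYYGGYY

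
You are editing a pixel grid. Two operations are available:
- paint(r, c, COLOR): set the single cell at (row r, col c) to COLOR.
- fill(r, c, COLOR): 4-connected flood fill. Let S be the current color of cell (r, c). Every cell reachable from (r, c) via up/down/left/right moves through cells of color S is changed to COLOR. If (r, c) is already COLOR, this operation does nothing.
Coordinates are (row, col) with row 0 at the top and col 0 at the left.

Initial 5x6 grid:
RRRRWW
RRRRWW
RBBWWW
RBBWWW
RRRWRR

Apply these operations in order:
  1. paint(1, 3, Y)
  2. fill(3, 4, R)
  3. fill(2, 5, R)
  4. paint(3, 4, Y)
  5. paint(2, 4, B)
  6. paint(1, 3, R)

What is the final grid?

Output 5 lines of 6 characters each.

Answer: RRRRRR
RRRRRR
RBBRBR
RBBRYR
RRRRRR

Derivation:
After op 1 paint(1,3,Y):
RRRRWW
RRRYWW
RBBWWW
RBBWWW
RRRWRR
After op 2 fill(3,4,R) [11 cells changed]:
RRRRRR
RRRYRR
RBBRRR
RBBRRR
RRRRRR
After op 3 fill(2,5,R) [0 cells changed]:
RRRRRR
RRRYRR
RBBRRR
RBBRRR
RRRRRR
After op 4 paint(3,4,Y):
RRRRRR
RRRYRR
RBBRRR
RBBRYR
RRRRRR
After op 5 paint(2,4,B):
RRRRRR
RRRYRR
RBBRBR
RBBRYR
RRRRRR
After op 6 paint(1,3,R):
RRRRRR
RRRRRR
RBBRBR
RBBRYR
RRRRRR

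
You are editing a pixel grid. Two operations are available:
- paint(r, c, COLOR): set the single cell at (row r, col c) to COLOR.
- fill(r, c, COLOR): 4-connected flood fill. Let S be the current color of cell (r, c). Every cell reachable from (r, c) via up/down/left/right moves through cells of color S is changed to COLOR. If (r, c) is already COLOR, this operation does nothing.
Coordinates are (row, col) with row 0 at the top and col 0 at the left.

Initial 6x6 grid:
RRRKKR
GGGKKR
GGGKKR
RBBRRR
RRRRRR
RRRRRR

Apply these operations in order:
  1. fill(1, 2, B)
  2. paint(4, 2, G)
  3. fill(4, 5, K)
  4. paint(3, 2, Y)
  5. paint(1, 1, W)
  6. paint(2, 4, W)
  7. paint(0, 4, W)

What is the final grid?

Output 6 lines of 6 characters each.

Answer: RRRKWK
BWBKKK
BBBKWK
KBYKKK
KKGKKK
KKKKKK

Derivation:
After op 1 fill(1,2,B) [6 cells changed]:
RRRKKR
BBBKKR
BBBKKR
RBBRRR
RRRRRR
RRRRRR
After op 2 paint(4,2,G):
RRRKKR
BBBKKR
BBBKKR
RBBRRR
RRGRRR
RRRRRR
After op 3 fill(4,5,K) [18 cells changed]:
RRRKKK
BBBKKK
BBBKKK
KBBKKK
KKGKKK
KKKKKK
After op 4 paint(3,2,Y):
RRRKKK
BBBKKK
BBBKKK
KBYKKK
KKGKKK
KKKKKK
After op 5 paint(1,1,W):
RRRKKK
BWBKKK
BBBKKK
KBYKKK
KKGKKK
KKKKKK
After op 6 paint(2,4,W):
RRRKKK
BWBKKK
BBBKWK
KBYKKK
KKGKKK
KKKKKK
After op 7 paint(0,4,W):
RRRKWK
BWBKKK
BBBKWK
KBYKKK
KKGKKK
KKKKKK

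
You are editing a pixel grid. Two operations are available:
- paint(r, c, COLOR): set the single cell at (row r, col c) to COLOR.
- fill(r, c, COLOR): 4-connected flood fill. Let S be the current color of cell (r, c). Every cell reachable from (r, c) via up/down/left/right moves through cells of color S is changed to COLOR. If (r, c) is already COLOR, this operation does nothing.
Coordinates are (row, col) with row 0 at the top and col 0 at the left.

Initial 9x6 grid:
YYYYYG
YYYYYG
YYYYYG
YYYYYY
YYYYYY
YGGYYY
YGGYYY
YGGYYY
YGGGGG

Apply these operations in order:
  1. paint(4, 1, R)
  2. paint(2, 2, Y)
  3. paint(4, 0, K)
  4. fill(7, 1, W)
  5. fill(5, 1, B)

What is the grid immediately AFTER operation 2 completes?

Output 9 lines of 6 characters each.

Answer: YYYYYG
YYYYYG
YYYYYG
YYYYYY
YRYYYY
YGGYYY
YGGYYY
YGGYYY
YGGGGG

Derivation:
After op 1 paint(4,1,R):
YYYYYG
YYYYYG
YYYYYG
YYYYYY
YRYYYY
YGGYYY
YGGYYY
YGGYYY
YGGGGG
After op 2 paint(2,2,Y):
YYYYYG
YYYYYG
YYYYYG
YYYYYY
YRYYYY
YGGYYY
YGGYYY
YGGYYY
YGGGGG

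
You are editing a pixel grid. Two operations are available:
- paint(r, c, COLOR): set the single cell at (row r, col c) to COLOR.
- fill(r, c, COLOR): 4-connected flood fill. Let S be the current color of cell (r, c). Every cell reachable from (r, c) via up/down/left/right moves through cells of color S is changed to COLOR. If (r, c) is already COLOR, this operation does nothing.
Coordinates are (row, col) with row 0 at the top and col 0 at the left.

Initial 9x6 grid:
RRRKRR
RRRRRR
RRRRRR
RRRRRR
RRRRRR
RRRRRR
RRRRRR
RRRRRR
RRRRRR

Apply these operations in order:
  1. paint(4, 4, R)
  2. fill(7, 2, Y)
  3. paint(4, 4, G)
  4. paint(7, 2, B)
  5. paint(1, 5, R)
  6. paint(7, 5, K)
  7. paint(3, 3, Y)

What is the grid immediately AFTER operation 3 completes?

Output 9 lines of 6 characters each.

Answer: YYYKYY
YYYYYY
YYYYYY
YYYYYY
YYYYGY
YYYYYY
YYYYYY
YYYYYY
YYYYYY

Derivation:
After op 1 paint(4,4,R):
RRRKRR
RRRRRR
RRRRRR
RRRRRR
RRRRRR
RRRRRR
RRRRRR
RRRRRR
RRRRRR
After op 2 fill(7,2,Y) [53 cells changed]:
YYYKYY
YYYYYY
YYYYYY
YYYYYY
YYYYYY
YYYYYY
YYYYYY
YYYYYY
YYYYYY
After op 3 paint(4,4,G):
YYYKYY
YYYYYY
YYYYYY
YYYYYY
YYYYGY
YYYYYY
YYYYYY
YYYYYY
YYYYYY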